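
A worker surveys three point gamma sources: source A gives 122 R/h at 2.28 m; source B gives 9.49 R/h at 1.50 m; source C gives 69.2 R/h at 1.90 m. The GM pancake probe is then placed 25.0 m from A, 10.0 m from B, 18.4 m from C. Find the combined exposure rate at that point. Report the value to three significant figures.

1.97 R/h

By superposition, sum each source's inverse-square contribution:
A: 122 × (2.28/25.0)² = 1.015 R/h
B: 9.49 × (1.50/10.0)² = 0.2135 R/h
C: 69.2 × (1.90/18.4)² = 0.7379 R/h
Total = 1.015 + 0.2135 + 0.7379 = 1.966 R/h.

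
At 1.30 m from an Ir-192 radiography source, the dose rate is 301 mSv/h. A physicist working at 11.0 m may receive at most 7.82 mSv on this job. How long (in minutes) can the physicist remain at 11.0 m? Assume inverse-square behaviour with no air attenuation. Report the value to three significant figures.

Since intensity falls as 1/r², rate at 11.0 m:
(1.30/11.0)² = 0.01397, so 301 × 0.01397 = 4.205 mSv/h.
Stay time = 7.82 mSv ÷ 4.205 mSv/h = 1.860 h = 111.6 min.

112 min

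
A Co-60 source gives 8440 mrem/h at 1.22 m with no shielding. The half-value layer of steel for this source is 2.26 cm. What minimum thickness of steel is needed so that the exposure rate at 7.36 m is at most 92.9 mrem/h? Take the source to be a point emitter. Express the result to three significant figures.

At 7.36 m, distance alone gives (1.22/7.36)² = 0.02748, so 8440 × 0.02748 = 231.9 mrem/h.
Further attenuation needed: 231.9/92.9 = 2.496.
n = log₂(2.496) = 1.320 half-value layers.
Thickness = 1.320 × 2.26 cm = 2.983 cm.

2.98 cm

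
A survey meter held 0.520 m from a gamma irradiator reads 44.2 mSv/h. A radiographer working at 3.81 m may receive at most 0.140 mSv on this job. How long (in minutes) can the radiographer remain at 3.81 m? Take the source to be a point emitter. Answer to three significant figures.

Since intensity falls as 1/r², rate at 3.81 m:
44.2 × (0.520/3.81)² = 44.2 × 0.01863 = 0.8234 mSv/h.
Stay time = 0.140 mSv ÷ 0.8234 mSv/h = 0.1700 h = 10.20 min.

10.2 min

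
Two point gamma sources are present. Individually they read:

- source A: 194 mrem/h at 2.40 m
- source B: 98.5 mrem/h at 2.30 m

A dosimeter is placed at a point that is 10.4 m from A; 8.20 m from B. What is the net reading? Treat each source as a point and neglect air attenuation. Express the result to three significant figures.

18.1 mrem/h

By superposition, sum each source's inverse-square contribution:
A: 194 × (2.40/10.4)² = 10.33 mrem/h
B: 98.5 × (2.30/8.20)² = 7.749 mrem/h
Total = 10.33 + 7.749 = 18.08 mrem/h.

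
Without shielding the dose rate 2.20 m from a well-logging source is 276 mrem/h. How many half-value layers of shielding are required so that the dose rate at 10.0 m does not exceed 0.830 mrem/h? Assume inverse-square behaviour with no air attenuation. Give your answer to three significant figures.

At 10.0 m, distance alone gives 276 × (2.20/10.0)² = 276 × 0.04840 = 13.36 mrem/h.
Further attenuation needed: 13.36/0.830 = 16.10.
n = log₂(16.10) = 4.009 half-value layers.

4.01 half-value layers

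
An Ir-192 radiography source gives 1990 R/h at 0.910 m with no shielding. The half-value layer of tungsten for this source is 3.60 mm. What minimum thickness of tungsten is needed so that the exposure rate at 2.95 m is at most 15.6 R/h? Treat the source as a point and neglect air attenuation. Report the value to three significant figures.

At 2.95 m, distance alone gives 1990 × (0.910/2.95)² = 1990 × 0.09516 = 189.4 R/h.
Further attenuation needed: 189.4/15.6 = 12.14.
n = log₂(12.14) = 3.602 half-value layers.
Thickness = 3.602 × 3.60 mm = 12.97 mm.

13.0 mm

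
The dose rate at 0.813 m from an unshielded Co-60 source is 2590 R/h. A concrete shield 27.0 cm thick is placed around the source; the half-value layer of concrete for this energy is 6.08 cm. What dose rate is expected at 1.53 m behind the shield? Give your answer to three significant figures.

Distance alone: (0.813/1.53)² = 0.2824, so 2590 × 0.2824 = 731.4 R/h.
Shield: 27.0/6.08 = 4.441 half-value layers → attenuation 2^(−4.441) = 0.04604.
Combined: 731.4 × 0.04604 = 33.67 R/h.

33.7 R/h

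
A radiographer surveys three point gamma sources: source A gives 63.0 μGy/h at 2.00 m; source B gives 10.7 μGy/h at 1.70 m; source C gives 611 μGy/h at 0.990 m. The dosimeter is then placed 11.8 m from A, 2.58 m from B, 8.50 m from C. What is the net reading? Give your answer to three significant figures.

Each source contributes Iᵢ·(dᵢ/rᵢ)²; contributions add.
A: 63.0 × (2.00/11.8)² = 1.810 μGy/h
B: 10.7 × (1.70/2.58)² = 4.646 μGy/h
C: 611 × (0.990/8.50)² = 8.288 μGy/h
Total = 1.810 + 4.646 + 8.288 = 14.74 μGy/h.

14.7 μGy/h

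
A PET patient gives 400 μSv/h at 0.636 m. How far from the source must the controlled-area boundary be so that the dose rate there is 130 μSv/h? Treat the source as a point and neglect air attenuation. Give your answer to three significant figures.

Applying the 1/r² law, d₂ = d₁·√(I₁/I₂).
I₁/I₂ = 400/130 = 3.077, so d₂ = 0.636 × √3.077 = 1.116 m.

1.12 m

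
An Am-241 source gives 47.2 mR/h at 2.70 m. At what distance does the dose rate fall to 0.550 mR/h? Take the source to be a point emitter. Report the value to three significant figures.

25.0 m

Using I₁d₁² = I₂d₂², d₂ = d₁·√(I₁/I₂).
I₁/I₂ = 47.2/0.550 = 85.82, so d₂ = 2.70 × √85.82 = 25.01 m.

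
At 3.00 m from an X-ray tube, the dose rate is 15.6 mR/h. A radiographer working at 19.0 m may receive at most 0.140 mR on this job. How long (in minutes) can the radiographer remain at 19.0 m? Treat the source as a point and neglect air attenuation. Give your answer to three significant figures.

21.6 min

Since intensity falls as 1/r², rate at 19.0 m:
15.6 × (3.00/19.0)² = 15.6 × 0.02493 = 0.3889 mR/h.
Stay time = 0.140 mR ÷ 0.3889 mR/h = 0.3600 h = 21.60 min.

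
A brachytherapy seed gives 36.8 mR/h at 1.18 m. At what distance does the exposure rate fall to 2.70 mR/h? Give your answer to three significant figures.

4.36 m

Since intensity falls as 1/r², d₂ = d₁·√(I₁/I₂).
I₁/I₂ = 36.8/2.70 = 13.63, so d₂ = 1.18 × √13.63 = 4.356 m.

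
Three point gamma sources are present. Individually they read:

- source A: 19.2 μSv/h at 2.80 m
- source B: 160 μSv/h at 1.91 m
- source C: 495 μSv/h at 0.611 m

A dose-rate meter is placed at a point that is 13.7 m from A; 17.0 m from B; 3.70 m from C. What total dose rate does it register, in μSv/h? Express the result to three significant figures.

16.3 μSv/h

By superposition, sum each source's inverse-square contribution:
A: 19.2 × (2.80/13.7)² = 0.8020 μSv/h
B: 160 × (1.91/17.0)² = 2.020 μSv/h
C: 495 × (0.611/3.70)² = 13.50 μSv/h
Total = 0.8020 + 2.020 + 13.50 = 16.32 μSv/h.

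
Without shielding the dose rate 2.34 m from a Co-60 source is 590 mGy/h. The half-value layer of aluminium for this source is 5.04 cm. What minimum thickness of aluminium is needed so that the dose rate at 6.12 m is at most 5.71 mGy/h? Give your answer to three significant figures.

At 6.12 m, distance alone gives (2.34/6.12)² = 0.1462, so 590 × 0.1462 = 86.26 mGy/h.
Further attenuation needed: 86.26/5.71 = 15.11.
n = log₂(15.11) = 3.917 half-value layers.
Thickness = 3.917 × 5.04 cm = 19.74 cm.

19.7 cm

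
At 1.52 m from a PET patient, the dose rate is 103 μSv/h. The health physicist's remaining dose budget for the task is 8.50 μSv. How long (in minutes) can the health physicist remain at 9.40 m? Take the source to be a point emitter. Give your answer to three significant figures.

189 min

Applying the 1/r² law, rate at 9.40 m:
103 × (1.52/9.40)² = 103 × 0.02615 = 2.693 μSv/h.
Stay time = 8.50 μSv ÷ 2.693 μSv/h = 3.156 h = 189.4 min.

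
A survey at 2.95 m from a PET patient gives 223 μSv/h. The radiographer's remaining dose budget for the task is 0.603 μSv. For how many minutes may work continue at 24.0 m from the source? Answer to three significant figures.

Since intensity falls as 1/r², rate at 24.0 m:
(2.95/24.0)² = 0.01511, so 223 × 0.01511 = 3.370 μSv/h.
Stay time = 0.603 μSv ÷ 3.370 μSv/h = 0.1789 h = 10.73 min.

10.7 min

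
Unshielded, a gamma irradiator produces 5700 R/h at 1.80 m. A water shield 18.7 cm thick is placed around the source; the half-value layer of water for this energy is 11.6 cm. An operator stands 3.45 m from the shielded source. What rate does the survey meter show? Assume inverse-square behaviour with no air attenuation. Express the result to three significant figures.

508 R/h

Distance alone: 5700 × (1.80/3.45)² = 5700 × 0.2722 = 1552 R/h.
Shield: 18.7/11.6 = 1.612 half-value layers → attenuation 2^(−1.612) = 0.3271.
Combined: 1552 × 0.3271 = 507.7 R/h.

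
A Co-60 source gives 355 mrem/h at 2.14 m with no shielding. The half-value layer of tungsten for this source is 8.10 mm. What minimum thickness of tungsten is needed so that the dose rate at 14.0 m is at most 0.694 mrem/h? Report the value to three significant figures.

29.0 mm

At 14.0 m, distance alone gives 355 × (2.14/14.0)² = 355 × 0.02337 = 8.296 mrem/h.
Further attenuation needed: 8.296/0.694 = 11.95.
n = log₂(11.95) = 3.579 half-value layers.
Thickness = 3.579 × 8.10 mm = 28.99 mm.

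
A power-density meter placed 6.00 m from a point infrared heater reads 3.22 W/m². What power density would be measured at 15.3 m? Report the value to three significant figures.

0.495 W/m²

By the inverse-square law, scaling from 6.00 m to 15.3 m:
(6.00/15.3)² = 0.1538, so 3.22 × 0.1538 = 0.4952 W/m².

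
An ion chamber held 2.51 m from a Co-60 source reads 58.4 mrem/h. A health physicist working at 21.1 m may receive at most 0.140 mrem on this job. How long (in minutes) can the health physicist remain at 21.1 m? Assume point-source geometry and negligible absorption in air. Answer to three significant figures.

10.2 min

Using I₁d₁² = I₂d₂², rate at 21.1 m:
58.4 × (2.51/21.1)² = 58.4 × 0.01415 = 0.8264 mrem/h.
Stay time = 0.140 mrem ÷ 0.8264 mrem/h = 0.1694 h = 10.16 min.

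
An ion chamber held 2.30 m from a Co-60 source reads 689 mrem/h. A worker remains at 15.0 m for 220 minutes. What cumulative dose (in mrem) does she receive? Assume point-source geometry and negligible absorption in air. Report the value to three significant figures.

59.4 mrem

By the inverse-square law, rate at 15.0 m:
(2.30/15.0)² = 0.02351, so 689 × 0.02351 = 16.20 mrem/h.
Dose = rate × time = 16.20 mrem/h × 3.667 h = 59.41 mrem.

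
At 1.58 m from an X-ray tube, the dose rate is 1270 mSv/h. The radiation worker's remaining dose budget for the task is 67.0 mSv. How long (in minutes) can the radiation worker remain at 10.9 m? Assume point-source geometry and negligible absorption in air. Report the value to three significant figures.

151 min

Applying the 1/r² law, rate at 10.9 m:
(1.58/10.9)² = 0.02101, so 1270 × 0.02101 = 26.68 mSv/h.
Stay time = 67.0 mSv ÷ 26.68 mSv/h = 2.511 h = 150.7 min.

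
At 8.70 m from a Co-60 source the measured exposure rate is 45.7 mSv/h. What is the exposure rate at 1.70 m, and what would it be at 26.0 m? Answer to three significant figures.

By the inverse-square law,
At 1.70 m: 45.7 × (8.70/1.70)² = 45.7 × 26.19 = 1197 mSv/h
At 26.0 m: 1197 × (1.70/26.0)² = 1197 × 0.004275 = 5.117 mSv/h.

1200 mSv/h; 5.12 mSv/h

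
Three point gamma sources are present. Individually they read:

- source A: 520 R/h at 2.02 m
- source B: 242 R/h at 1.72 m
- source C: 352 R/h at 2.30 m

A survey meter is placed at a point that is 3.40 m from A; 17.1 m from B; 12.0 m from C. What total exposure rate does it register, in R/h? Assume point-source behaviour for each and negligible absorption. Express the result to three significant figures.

Each source contributes Iᵢ·(dᵢ/rᵢ)²; contributions add.
A: 520 × (2.02/3.40)² = 183.5 R/h
B: 242 × (1.72/17.1)² = 2.448 R/h
C: 352 × (2.30/12.0)² = 12.93 R/h
Total = 183.5 + 2.448 + 12.93 = 198.9 R/h.

199 R/h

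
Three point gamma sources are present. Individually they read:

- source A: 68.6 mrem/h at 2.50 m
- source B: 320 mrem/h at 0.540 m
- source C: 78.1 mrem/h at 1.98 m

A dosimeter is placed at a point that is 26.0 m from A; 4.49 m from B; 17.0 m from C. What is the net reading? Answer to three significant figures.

By superposition, sum each source's inverse-square contribution:
A: 68.6 × (2.50/26.0)² = 0.6342 mrem/h
B: 320 × (0.540/4.49)² = 4.629 mrem/h
C: 78.1 × (1.98/17.0)² = 1.059 mrem/h
Total = 0.6342 + 4.629 + 1.059 = 6.322 mrem/h.

6.32 mrem/h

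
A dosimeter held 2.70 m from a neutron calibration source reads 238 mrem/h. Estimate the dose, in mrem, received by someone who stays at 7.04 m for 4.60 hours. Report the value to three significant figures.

Applying the 1/r² law, rate at 7.04 m:
(2.70/7.04)² = 0.1471, so 238 × 0.1471 = 35.01 mrem/h.
Dose = rate × time = 35.01 mrem/h × 4.600 h = 161.0 mrem.

161 mrem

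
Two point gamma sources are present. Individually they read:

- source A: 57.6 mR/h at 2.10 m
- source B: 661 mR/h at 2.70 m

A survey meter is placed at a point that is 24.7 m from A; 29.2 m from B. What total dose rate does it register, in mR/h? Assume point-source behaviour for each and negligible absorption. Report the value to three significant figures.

Each source contributes Iᵢ·(dᵢ/rᵢ)²; contributions add.
A: 57.6 × (2.10/24.7)² = 0.4164 mR/h
B: 661 × (2.70/29.2)² = 5.651 mR/h
Total = 0.4164 + 5.651 = 6.067 mR/h.

6.07 mR/h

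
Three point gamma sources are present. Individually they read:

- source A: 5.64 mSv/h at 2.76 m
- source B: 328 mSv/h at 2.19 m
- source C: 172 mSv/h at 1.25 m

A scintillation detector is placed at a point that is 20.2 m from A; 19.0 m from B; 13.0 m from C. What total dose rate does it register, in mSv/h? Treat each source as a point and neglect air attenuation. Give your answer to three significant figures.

Each source contributes Iᵢ·(dᵢ/rᵢ)²; contributions add.
A: 5.64 × (2.76/20.2)² = 0.1053 mSv/h
B: 328 × (2.19/19.0)² = 4.358 mSv/h
C: 172 × (1.25/13.0)² = 1.590 mSv/h
Total = 0.1053 + 4.358 + 1.590 = 6.053 mSv/h.

6.05 mSv/h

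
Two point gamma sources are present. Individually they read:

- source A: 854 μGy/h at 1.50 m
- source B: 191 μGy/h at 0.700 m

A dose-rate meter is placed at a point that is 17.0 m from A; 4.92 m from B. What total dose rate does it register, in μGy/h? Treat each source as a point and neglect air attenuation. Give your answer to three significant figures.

10.5 μGy/h

Each source contributes Iᵢ·(dᵢ/rᵢ)²; contributions add.
A: 854 × (1.50/17.0)² = 6.649 μGy/h
B: 191 × (0.700/4.92)² = 3.866 μGy/h
Total = 6.649 + 3.866 = 10.52 μGy/h.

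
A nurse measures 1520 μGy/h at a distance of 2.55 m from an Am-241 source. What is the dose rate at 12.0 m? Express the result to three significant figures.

68.6 μGy/h

Since intensity falls as 1/r², the rate at 12.0 m is
1520 × (2.55/12.0)² = 1520 × 0.04516 = 68.64 μGy/h.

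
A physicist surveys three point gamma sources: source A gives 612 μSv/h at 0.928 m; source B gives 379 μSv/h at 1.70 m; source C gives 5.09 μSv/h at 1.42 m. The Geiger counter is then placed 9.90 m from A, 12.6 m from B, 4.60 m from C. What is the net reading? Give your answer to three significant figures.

Each source contributes Iᵢ·(dᵢ/rᵢ)²; contributions add.
A: 612 × (0.928/9.90)² = 5.377 μSv/h
B: 379 × (1.70/12.6)² = 6.899 μSv/h
C: 5.09 × (1.42/4.60)² = 0.4850 μSv/h
Total = 5.377 + 6.899 + 0.4850 = 12.76 μSv/h.

12.8 μSv/h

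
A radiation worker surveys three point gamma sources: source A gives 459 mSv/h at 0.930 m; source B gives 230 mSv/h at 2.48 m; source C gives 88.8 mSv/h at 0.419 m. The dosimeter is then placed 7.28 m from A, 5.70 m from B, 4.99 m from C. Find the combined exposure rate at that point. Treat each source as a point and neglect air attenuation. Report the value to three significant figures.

51.7 mSv/h

By superposition, sum each source's inverse-square contribution:
A: 459 × (0.930/7.28)² = 7.491 mSv/h
B: 230 × (2.48/5.70)² = 43.54 mSv/h
C: 88.8 × (0.419/4.99)² = 0.6261 mSv/h
Total = 7.491 + 43.54 + 0.6261 = 51.66 mSv/h.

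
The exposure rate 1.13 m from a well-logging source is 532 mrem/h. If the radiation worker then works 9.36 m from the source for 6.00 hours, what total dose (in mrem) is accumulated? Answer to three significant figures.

Since intensity falls as 1/r², rate at 9.36 m:
(1.13/9.36)² = 0.01457, so 532 × 0.01457 = 7.751 mrem/h.
Dose = rate × time = 7.751 mrem/h × 6.000 h = 46.51 mrem.

46.5 mrem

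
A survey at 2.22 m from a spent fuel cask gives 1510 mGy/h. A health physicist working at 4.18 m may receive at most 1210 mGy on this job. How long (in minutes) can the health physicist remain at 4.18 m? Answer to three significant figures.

170 min

Since intensity falls as 1/r², rate at 4.18 m:
(2.22/4.18)² = 0.2821, so 1510 × 0.2821 = 426.0 mGy/h.
Stay time = 1210 mGy ÷ 426.0 mGy/h = 2.840 h = 170.4 min.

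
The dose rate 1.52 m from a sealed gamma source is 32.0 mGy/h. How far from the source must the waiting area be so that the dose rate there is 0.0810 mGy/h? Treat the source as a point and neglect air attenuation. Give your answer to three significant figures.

30.2 m

Intensity scales as (d₁/d₂)², so d₂ = d₁·√(I₁/I₂).
I₁/I₂ = 32.0/0.0810 = 395.1, so d₂ = 1.52 × √395.1 = 30.21 m.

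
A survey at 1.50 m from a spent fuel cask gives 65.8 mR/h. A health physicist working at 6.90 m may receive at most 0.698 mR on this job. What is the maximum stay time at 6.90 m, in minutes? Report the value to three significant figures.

13.5 min

Since intensity falls as 1/r², rate at 6.90 m:
(1.50/6.90)² = 0.04726, so 65.8 × 0.04726 = 3.110 mR/h.
Stay time = 0.698 mR ÷ 3.110 mR/h = 0.2244 h = 13.46 min.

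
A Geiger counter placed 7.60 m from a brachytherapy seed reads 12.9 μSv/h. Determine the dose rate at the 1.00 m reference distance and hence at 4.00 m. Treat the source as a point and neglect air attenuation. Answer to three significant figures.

745 μSv/h; 46.6 μSv/h

By the inverse-square law,
At 1.00 m: 12.9 × (7.60/1.00)² = 12.9 × 57.76 = 745.1 μSv/h
At 4.00 m: (1.00/4.00)² = 0.06250, so 745.1 × 0.06250 = 46.57 μSv/h.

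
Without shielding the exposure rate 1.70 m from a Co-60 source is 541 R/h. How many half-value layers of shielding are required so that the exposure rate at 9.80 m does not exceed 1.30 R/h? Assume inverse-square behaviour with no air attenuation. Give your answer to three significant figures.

At 9.80 m, distance alone gives (1.70/9.80)² = 0.03009, so 541 × 0.03009 = 16.28 R/h.
Further attenuation needed: 16.28/1.30 = 12.52.
n = log₂(12.52) = 3.646 half-value layers.

3.65 half-value layers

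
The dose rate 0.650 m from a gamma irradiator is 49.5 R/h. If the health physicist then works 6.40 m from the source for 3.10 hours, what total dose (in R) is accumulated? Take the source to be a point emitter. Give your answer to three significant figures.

By the inverse-square law, rate at 6.40 m:
(0.650/6.40)² = 0.01031, so 49.5 × 0.01031 = 0.5103 R/h.
Dose = rate × time = 0.5103 R/h × 3.100 h = 1.582 R.

1.58 R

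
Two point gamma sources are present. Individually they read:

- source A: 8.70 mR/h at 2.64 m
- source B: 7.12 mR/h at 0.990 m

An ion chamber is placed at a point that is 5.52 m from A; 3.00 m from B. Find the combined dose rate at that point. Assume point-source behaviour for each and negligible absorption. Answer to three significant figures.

2.77 mR/h

By superposition, sum each source's inverse-square contribution:
A: 8.70 × (2.64/5.52)² = 1.990 mR/h
B: 7.12 × (0.990/3.00)² = 0.7754 mR/h
Total = 1.990 + 0.7754 = 2.765 mR/h.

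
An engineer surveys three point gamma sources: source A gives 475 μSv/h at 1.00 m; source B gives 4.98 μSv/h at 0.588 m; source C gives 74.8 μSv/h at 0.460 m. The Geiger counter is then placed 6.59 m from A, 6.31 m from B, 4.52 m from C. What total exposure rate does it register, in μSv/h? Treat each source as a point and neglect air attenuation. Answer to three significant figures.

By superposition, sum each source's inverse-square contribution:
A: 475 × (1.00/6.59)² = 10.94 μSv/h
B: 4.98 × (0.588/6.31)² = 0.04324 μSv/h
C: 74.8 × (0.460/4.52)² = 0.7747 μSv/h
Total = 10.94 + 0.04324 + 0.7747 = 11.76 μSv/h.

11.8 μSv/h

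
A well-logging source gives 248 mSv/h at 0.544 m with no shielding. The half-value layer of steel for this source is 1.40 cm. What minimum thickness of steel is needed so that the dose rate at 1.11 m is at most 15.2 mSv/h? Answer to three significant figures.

2.76 cm

At 1.11 m, distance alone gives 248 × (0.544/1.11)² = 248 × 0.2402 = 59.57 mSv/h.
Further attenuation needed: 59.57/15.2 = 3.919.
n = log₂(3.919) = 1.970 half-value layers.
Thickness = 1.970 × 1.40 cm = 2.758 cm.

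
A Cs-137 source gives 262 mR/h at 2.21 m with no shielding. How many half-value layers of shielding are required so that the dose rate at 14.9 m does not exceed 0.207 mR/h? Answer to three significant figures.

4.80 half-value layers

At 14.9 m, distance alone gives (2.21/14.9)² = 0.02200, so 262 × 0.02200 = 5.764 mR/h.
Further attenuation needed: 5.764/0.207 = 27.85.
n = log₂(27.85) = 4.800 half-value layers.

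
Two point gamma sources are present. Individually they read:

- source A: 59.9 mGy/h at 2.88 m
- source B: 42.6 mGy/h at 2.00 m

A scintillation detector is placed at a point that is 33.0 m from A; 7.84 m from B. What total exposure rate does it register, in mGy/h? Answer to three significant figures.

3.23 mGy/h

By superposition, sum each source's inverse-square contribution:
A: 59.9 × (2.88/33.0)² = 0.4562 mGy/h
B: 42.6 × (2.00/7.84)² = 2.772 mGy/h
Total = 0.4562 + 2.772 = 3.228 mGy/h.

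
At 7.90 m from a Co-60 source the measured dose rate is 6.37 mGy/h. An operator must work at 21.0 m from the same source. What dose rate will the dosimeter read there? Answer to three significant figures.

0.901 mGy/h

Applying the 1/r² law, scaling from 7.90 m to 21.0 m:
6.37 × (7.90/21.0)² = 6.37 × 0.1415 = 0.9014 mGy/h.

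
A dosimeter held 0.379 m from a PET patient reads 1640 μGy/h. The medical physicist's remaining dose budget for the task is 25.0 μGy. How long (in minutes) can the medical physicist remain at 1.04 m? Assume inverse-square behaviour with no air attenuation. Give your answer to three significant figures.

Applying the 1/r² law, rate at 1.04 m:
1640 × (0.379/1.04)² = 1640 × 0.1328 = 217.8 μGy/h.
Stay time = 25.0 μGy ÷ 217.8 μGy/h = 0.1148 h = 6.888 min.

6.89 min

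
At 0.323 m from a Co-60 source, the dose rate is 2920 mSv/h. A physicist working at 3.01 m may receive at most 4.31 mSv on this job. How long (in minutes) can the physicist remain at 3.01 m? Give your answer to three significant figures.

By the inverse-square law, rate at 3.01 m:
2920 × (0.323/3.01)² = 2920 × 0.01152 = 33.64 mSv/h.
Stay time = 4.31 mSv ÷ 33.64 mSv/h = 0.1281 h = 7.686 min.

7.69 min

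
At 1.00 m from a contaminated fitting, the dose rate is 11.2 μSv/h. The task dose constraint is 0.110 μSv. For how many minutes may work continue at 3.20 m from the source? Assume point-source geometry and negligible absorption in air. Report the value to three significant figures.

6.03 min

By the inverse-square law, rate at 3.20 m:
(1.00/3.20)² = 0.09766, so 11.2 × 0.09766 = 1.094 μSv/h.
Stay time = 0.110 μSv ÷ 1.094 μSv/h = 0.1005 h = 6.030 min.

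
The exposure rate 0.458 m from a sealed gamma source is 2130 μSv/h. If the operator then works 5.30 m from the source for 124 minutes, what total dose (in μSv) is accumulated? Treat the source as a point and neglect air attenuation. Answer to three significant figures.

32.9 μSv

By the inverse-square law, rate at 5.30 m:
(0.458/5.30)² = 0.007468, so 2130 × 0.007468 = 15.91 μSv/h.
Dose = rate × time = 15.91 μSv/h × 2.067 h = 32.89 μSv.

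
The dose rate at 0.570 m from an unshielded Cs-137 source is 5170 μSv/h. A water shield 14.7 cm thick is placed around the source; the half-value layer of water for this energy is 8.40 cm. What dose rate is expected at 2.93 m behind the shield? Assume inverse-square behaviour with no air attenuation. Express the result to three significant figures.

Distance alone: (0.570/2.93)² = 0.03785, so 5170 × 0.03785 = 195.7 μSv/h.
Shield: 14.7/8.40 = 1.750 half-value layers → attenuation 2^(−1.750) = 0.2973.
Combined: 195.7 × 0.2973 = 58.18 μSv/h.

58.2 μSv/h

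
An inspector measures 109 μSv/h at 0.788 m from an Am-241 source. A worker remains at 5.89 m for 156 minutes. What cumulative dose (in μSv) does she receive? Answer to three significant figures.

By the inverse-square law, rate at 5.89 m:
(0.788/5.89)² = 0.01790, so 109 × 0.01790 = 1.951 μSv/h.
Dose = rate × time = 1.951 μSv/h × 2.600 h = 5.073 μSv.

5.07 μSv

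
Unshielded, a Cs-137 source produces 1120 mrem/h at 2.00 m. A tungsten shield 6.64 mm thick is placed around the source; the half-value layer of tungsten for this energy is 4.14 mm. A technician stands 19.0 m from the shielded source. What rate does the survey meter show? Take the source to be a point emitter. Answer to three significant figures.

Distance alone: 1120 × (2.00/19.0)² = 1120 × 0.01108 = 12.41 mrem/h.
Shield: 6.64/4.14 = 1.604 half-value layers → attenuation 2^(−1.604) = 0.3290.
Combined: 12.41 × 0.3290 = 4.083 mrem/h.

4.08 mrem/h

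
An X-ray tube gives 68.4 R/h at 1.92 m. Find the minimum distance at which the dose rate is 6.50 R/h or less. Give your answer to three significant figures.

Intensity scales as (d₁/d₂)², so d₂ = d₁·√(I₁/I₂).
I₁/I₂ = 68.4/6.50 = 10.52, so d₂ = 1.92 × √10.52 = 6.227 m.

6.23 m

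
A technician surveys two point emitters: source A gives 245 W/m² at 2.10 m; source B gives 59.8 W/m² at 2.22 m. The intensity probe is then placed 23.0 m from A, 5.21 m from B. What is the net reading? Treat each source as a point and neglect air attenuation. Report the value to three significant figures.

Each source contributes Iᵢ·(dᵢ/rᵢ)²; contributions add.
A: 245 × (2.10/23.0)² = 2.042 W/m²
B: 59.8 × (2.22/5.21)² = 10.86 W/m²
Total = 2.042 + 10.86 = 12.90 W/m².

12.9 W/m²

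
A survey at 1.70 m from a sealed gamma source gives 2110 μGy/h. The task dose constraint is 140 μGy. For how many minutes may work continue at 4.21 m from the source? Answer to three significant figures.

Applying the 1/r² law, rate at 4.21 m:
(1.70/4.21)² = 0.1631, so 2110 × 0.1631 = 344.1 μGy/h.
Stay time = 140 μGy ÷ 344.1 μGy/h = 0.4069 h = 24.41 min.

24.4 min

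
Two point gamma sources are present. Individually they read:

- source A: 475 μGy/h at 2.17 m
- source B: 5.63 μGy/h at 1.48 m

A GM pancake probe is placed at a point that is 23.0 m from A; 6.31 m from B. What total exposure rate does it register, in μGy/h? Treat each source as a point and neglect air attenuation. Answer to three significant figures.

4.54 μGy/h

Each source contributes Iᵢ·(dᵢ/rᵢ)²; contributions add.
A: 475 × (2.17/23.0)² = 4.228 μGy/h
B: 5.63 × (1.48/6.31)² = 0.3097 μGy/h
Total = 4.228 + 0.3097 = 4.538 μGy/h.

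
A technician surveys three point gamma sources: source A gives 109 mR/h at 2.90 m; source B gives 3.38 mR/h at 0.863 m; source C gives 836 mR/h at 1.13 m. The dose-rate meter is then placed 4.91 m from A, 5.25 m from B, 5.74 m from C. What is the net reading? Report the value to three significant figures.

70.5 mR/h

By superposition, sum each source's inverse-square contribution:
A: 109 × (2.90/4.91)² = 38.02 mR/h
B: 3.38 × (0.863/5.25)² = 0.09133 mR/h
C: 836 × (1.13/5.74)² = 32.40 mR/h
Total = 38.02 + 0.09133 + 32.40 = 70.51 mR/h.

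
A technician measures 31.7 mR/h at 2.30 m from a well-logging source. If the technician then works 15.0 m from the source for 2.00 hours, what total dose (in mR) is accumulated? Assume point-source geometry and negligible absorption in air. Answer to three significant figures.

Using I₁d₁² = I₂d₂², rate at 15.0 m:
(2.30/15.0)² = 0.02351, so 31.7 × 0.02351 = 0.7453 mR/h.
Dose = rate × time = 0.7453 mR/h × 2.000 h = 1.491 mR.

1.49 mR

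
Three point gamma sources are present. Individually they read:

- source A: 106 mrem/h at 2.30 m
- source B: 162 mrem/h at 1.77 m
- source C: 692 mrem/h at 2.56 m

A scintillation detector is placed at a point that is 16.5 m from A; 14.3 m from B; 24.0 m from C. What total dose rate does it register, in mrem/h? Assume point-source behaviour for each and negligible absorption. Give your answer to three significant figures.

Each source contributes Iᵢ·(dᵢ/rᵢ)²; contributions add.
A: 106 × (2.30/16.5)² = 2.060 mrem/h
B: 162 × (1.77/14.3)² = 2.482 mrem/h
C: 692 × (2.56/24.0)² = 7.873 mrem/h
Total = 2.060 + 2.482 + 7.873 = 12.42 mrem/h.

12.4 mrem/h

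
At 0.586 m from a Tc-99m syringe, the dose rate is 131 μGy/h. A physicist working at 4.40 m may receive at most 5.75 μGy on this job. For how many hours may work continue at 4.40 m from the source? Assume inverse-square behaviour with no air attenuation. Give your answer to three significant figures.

Applying the 1/r² law, rate at 4.40 m:
(0.586/4.40)² = 0.01774, so 131 × 0.01774 = 2.324 μGy/h.
Stay time = 5.75 μGy ÷ 2.324 μGy/h = 2.474 h.

2.47 h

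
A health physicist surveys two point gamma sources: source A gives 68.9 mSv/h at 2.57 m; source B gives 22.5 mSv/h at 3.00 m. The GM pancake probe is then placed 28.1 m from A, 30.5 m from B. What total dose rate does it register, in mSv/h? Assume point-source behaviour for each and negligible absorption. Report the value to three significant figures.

0.794 mSv/h

By superposition, sum each source's inverse-square contribution:
A: 68.9 × (2.57/28.1)² = 0.5763 mSv/h
B: 22.5 × (3.00/30.5)² = 0.2177 mSv/h
Total = 0.5763 + 0.2177 = 0.7940 mSv/h.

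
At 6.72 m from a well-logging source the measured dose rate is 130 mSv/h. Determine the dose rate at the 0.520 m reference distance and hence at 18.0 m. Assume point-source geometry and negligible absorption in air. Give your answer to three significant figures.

Using I₁d₁² = I₂d₂²,
At 0.520 m: 130 × (6.72/0.520)² = 130 × 167.0 = 21710 mSv/h
At 18.0 m: 21710 × (0.520/18.0)² = 21710 × 0.0008346 = 18.12 mSv/h.

21700 mSv/h; 18.1 mSv/h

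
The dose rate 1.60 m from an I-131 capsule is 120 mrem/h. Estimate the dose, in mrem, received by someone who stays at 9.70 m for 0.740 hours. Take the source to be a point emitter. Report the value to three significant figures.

By the inverse-square law, rate at 9.70 m:
120 × (1.60/9.70)² = 120 × 0.02721 = 3.265 mrem/h.
Dose = rate × time = 3.265 mrem/h × 0.7400 h = 2.416 mrem.

2.42 mrem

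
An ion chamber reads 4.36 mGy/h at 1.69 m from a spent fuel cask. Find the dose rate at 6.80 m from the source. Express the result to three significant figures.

By the inverse-square law, the rate at 6.80 m is
(1.69/6.80)² = 0.06177, so 4.36 × 0.06177 = 0.2693 mGy/h.

0.269 mGy/h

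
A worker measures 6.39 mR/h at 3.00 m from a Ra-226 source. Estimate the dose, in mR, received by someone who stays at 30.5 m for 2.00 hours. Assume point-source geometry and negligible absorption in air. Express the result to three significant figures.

By the inverse-square law, rate at 30.5 m:
(3.00/30.5)² = 0.009675, so 6.39 × 0.009675 = 0.06182 mR/h.
Dose = rate × time = 0.06182 mR/h × 2.000 h = 0.1236 mR.

0.124 mR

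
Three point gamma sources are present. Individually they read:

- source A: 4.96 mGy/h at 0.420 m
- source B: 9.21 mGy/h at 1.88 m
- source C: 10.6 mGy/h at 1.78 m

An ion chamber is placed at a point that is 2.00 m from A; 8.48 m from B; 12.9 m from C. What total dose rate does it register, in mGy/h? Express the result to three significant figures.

0.873 mGy/h

By superposition, sum each source's inverse-square contribution:
A: 4.96 × (0.420/2.00)² = 0.2187 mGy/h
B: 9.21 × (1.88/8.48)² = 0.4527 mGy/h
C: 10.6 × (1.78/12.9)² = 0.2018 mGy/h
Total = 0.2187 + 0.4527 + 0.2018 = 0.8732 mGy/h.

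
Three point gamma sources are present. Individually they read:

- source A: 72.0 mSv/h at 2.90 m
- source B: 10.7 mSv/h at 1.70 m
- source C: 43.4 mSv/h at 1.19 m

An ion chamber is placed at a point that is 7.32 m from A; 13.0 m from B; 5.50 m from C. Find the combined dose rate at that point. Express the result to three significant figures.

Each source contributes Iᵢ·(dᵢ/rᵢ)²; contributions add.
A: 72.0 × (2.90/7.32)² = 11.30 mSv/h
B: 10.7 × (1.70/13.0)² = 0.1830 mSv/h
C: 43.4 × (1.19/5.50)² = 2.032 mSv/h
Total = 11.30 + 0.1830 + 2.032 = 13.52 mSv/h.

13.5 mSv/h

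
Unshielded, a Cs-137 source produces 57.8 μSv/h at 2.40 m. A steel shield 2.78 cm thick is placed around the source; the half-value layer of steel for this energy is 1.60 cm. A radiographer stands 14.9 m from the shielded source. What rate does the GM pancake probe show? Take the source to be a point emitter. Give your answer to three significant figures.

0.450 μSv/h

Distance alone: (2.40/14.9)² = 0.02594, so 57.8 × 0.02594 = 1.499 μSv/h.
Shield: 2.78/1.60 = 1.737 half-value layers → attenuation 2^(−1.737) = 0.3000.
Combined: 1.499 × 0.3000 = 0.4497 μSv/h.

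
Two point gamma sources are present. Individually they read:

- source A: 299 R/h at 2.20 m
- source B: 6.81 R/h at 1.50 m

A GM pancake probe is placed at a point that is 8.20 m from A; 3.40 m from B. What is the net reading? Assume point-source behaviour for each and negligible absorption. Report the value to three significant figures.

22.8 R/h

Each source contributes Iᵢ·(dᵢ/rᵢ)²; contributions add.
A: 299 × (2.20/8.20)² = 21.52 R/h
B: 6.81 × (1.50/3.40)² = 1.325 R/h
Total = 21.52 + 1.325 = 22.84 R/h.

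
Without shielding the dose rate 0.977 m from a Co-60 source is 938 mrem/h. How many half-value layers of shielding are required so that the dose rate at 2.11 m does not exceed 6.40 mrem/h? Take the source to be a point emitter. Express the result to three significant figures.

At 2.11 m, distance alone gives (0.977/2.11)² = 0.2144, so 938 × 0.2144 = 201.1 mrem/h.
Further attenuation needed: 201.1/6.40 = 31.42.
n = log₂(31.42) = 4.974 half-value layers.

4.97 half-value layers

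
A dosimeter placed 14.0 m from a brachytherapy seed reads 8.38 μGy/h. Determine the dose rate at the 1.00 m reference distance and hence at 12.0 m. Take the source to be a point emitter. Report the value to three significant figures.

Applying the 1/r² law,
At 1.00 m: (14.0/1.00)² = 196.0, so 8.38 × 196.0 = 1642 μGy/h
At 12.0 m: 1642 × (1.00/12.0)² = 1642 × 0.006944 = 11.40 μGy/h.

1640 μGy/h; 11.4 μGy/h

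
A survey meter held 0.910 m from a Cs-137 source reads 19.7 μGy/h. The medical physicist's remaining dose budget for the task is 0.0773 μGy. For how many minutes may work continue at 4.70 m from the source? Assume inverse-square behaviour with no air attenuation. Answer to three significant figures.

6.28 min

Since intensity falls as 1/r², rate at 4.70 m:
19.7 × (0.910/4.70)² = 19.7 × 0.03749 = 0.7386 μGy/h.
Stay time = 0.0773 μGy ÷ 0.7386 μGy/h = 0.1047 h = 6.282 min.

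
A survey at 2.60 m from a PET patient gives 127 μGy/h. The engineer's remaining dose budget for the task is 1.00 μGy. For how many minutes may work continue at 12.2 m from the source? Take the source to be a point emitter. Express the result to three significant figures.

Intensity scales as (d₁/d₂)², so rate at 12.2 m:
(2.60/12.2)² = 0.04542, so 127 × 0.04542 = 5.768 μGy/h.
Stay time = 1.00 μGy ÷ 5.768 μGy/h = 0.1734 h = 10.40 min.

10.4 min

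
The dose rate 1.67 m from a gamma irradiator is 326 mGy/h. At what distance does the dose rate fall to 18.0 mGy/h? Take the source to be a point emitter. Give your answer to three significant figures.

7.11 m

Since intensity falls as 1/r², d₂ = d₁·√(I₁/I₂).
I₁/I₂ = 326/18.0 = 18.11, so d₂ = 1.67 × √18.11 = 7.107 m.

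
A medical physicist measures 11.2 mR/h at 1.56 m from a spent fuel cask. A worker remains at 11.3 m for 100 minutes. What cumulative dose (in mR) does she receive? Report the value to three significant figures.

0.356 mR

Applying the 1/r² law, rate at 11.3 m:
(1.56/11.3)² = 0.01906, so 11.2 × 0.01906 = 0.2135 mR/h.
Dose = rate × time = 0.2135 mR/h × 1.667 h = 0.3559 mR.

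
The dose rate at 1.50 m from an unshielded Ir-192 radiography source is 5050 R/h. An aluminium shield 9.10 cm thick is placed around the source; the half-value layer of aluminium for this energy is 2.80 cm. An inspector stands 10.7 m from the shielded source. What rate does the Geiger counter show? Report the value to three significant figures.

10.4 R/h

Distance alone: (1.50/10.7)² = 0.01965, so 5050 × 0.01965 = 99.23 R/h.
Shield: 9.10/2.80 = 3.250 half-value layers → attenuation 2^(−3.250) = 0.1051.
Combined: 99.23 × 0.1051 = 10.43 R/h.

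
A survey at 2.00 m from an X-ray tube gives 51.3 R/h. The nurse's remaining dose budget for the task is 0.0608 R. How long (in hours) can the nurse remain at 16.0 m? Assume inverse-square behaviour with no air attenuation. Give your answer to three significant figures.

Applying the 1/r² law, rate at 16.0 m:
(2.00/16.0)² = 0.01562, so 51.3 × 0.01562 = 0.8013 R/h.
Stay time = 0.0608 R ÷ 0.8013 R/h = 0.07588 h.

0.0759 h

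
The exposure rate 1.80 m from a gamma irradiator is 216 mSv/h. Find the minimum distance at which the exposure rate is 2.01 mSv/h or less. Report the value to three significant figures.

Using I₁d₁² = I₂d₂², d₂ = d₁·√(I₁/I₂).
I₁/I₂ = 216/2.01 = 107.5, so d₂ = 1.80 × √107.5 = 18.66 m.

18.7 m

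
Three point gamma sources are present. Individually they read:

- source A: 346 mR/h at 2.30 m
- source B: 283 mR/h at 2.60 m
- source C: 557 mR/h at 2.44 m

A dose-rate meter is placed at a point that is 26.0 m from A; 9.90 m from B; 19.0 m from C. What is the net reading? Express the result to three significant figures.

By superposition, sum each source's inverse-square contribution:
A: 346 × (2.30/26.0)² = 2.708 mR/h
B: 283 × (2.60/9.90)² = 19.52 mR/h
C: 557 × (2.44/19.0)² = 9.186 mR/h
Total = 2.708 + 19.52 + 9.186 = 31.41 mR/h.

31.4 mR/h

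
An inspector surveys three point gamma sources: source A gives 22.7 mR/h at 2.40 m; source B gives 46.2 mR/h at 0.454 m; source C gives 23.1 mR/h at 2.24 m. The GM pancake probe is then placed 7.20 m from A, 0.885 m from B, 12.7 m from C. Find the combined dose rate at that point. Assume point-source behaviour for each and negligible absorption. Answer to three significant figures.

15.4 mR/h

Each source contributes Iᵢ·(dᵢ/rᵢ)²; contributions add.
A: 22.7 × (2.40/7.20)² = 2.522 mR/h
B: 46.2 × (0.454/0.885)² = 12.16 mR/h
C: 23.1 × (2.24/12.7)² = 0.7186 mR/h
Total = 2.522 + 12.16 + 0.7186 = 15.40 mR/h.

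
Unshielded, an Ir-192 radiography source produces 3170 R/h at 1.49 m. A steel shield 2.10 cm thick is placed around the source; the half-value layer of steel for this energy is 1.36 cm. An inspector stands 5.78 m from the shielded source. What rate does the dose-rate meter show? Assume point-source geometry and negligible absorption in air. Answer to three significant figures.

72.2 R/h

Distance alone: (1.49/5.78)² = 0.06645, so 3170 × 0.06645 = 210.6 R/h.
Shield: 2.10/1.36 = 1.544 half-value layers → attenuation 2^(−1.544) = 0.3429.
Combined: 210.6 × 0.3429 = 72.21 R/h.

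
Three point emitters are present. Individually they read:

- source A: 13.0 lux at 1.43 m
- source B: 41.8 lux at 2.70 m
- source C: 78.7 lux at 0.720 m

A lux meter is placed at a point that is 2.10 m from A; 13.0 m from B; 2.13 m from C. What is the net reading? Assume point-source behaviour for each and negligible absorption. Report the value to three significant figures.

16.8 lux

By superposition, sum each source's inverse-square contribution:
A: 13.0 × (1.43/2.10)² = 6.028 lux
B: 41.8 × (2.70/13.0)² = 1.803 lux
C: 78.7 × (0.720/2.13)² = 8.993 lux
Total = 6.028 + 1.803 + 8.993 = 16.82 lux.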